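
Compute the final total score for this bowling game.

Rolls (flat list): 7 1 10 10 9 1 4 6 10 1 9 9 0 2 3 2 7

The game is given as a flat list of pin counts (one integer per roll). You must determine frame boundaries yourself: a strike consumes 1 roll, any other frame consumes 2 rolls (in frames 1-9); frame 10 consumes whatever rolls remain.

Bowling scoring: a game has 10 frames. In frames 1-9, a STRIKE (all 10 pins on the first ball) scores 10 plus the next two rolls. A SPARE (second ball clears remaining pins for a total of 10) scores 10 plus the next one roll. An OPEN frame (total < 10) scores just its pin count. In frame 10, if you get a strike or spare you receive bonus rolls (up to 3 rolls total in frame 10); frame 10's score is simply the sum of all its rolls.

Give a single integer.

Answer: 153

Derivation:
Frame 1: OPEN (7+1=8). Cumulative: 8
Frame 2: STRIKE. 10 + next two rolls (10+9) = 29. Cumulative: 37
Frame 3: STRIKE. 10 + next two rolls (9+1) = 20. Cumulative: 57
Frame 4: SPARE (9+1=10). 10 + next roll (4) = 14. Cumulative: 71
Frame 5: SPARE (4+6=10). 10 + next roll (10) = 20. Cumulative: 91
Frame 6: STRIKE. 10 + next two rolls (1+9) = 20. Cumulative: 111
Frame 7: SPARE (1+9=10). 10 + next roll (9) = 19. Cumulative: 130
Frame 8: OPEN (9+0=9). Cumulative: 139
Frame 9: OPEN (2+3=5). Cumulative: 144
Frame 10: OPEN. Sum of all frame-10 rolls (2+7) = 9. Cumulative: 153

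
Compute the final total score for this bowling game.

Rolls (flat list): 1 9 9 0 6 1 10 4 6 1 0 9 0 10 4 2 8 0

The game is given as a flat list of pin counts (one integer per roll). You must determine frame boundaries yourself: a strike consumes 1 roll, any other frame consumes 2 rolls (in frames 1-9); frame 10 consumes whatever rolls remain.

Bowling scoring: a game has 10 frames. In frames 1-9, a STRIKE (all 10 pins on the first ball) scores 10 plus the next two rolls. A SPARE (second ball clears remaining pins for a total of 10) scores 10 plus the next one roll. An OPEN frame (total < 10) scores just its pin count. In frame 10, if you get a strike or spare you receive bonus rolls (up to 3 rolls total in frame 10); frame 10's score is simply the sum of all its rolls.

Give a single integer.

Frame 1: SPARE (1+9=10). 10 + next roll (9) = 19. Cumulative: 19
Frame 2: OPEN (9+0=9). Cumulative: 28
Frame 3: OPEN (6+1=7). Cumulative: 35
Frame 4: STRIKE. 10 + next two rolls (4+6) = 20. Cumulative: 55
Frame 5: SPARE (4+6=10). 10 + next roll (1) = 11. Cumulative: 66
Frame 6: OPEN (1+0=1). Cumulative: 67
Frame 7: OPEN (9+0=9). Cumulative: 76
Frame 8: STRIKE. 10 + next two rolls (4+2) = 16. Cumulative: 92
Frame 9: OPEN (4+2=6). Cumulative: 98
Frame 10: OPEN. Sum of all frame-10 rolls (8+0) = 8. Cumulative: 106

Answer: 106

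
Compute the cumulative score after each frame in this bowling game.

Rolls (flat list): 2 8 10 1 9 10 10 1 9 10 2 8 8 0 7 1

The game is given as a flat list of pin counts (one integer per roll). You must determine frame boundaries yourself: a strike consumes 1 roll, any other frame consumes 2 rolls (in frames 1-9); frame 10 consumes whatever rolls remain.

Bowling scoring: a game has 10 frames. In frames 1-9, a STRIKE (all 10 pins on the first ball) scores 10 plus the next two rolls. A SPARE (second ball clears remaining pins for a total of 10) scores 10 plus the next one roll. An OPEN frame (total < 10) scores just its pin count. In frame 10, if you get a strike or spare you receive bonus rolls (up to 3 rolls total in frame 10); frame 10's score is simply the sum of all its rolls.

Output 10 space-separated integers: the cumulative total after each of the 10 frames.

Frame 1: SPARE (2+8=10). 10 + next roll (10) = 20. Cumulative: 20
Frame 2: STRIKE. 10 + next two rolls (1+9) = 20. Cumulative: 40
Frame 3: SPARE (1+9=10). 10 + next roll (10) = 20. Cumulative: 60
Frame 4: STRIKE. 10 + next two rolls (10+1) = 21. Cumulative: 81
Frame 5: STRIKE. 10 + next two rolls (1+9) = 20. Cumulative: 101
Frame 6: SPARE (1+9=10). 10 + next roll (10) = 20. Cumulative: 121
Frame 7: STRIKE. 10 + next two rolls (2+8) = 20. Cumulative: 141
Frame 8: SPARE (2+8=10). 10 + next roll (8) = 18. Cumulative: 159
Frame 9: OPEN (8+0=8). Cumulative: 167
Frame 10: OPEN. Sum of all frame-10 rolls (7+1) = 8. Cumulative: 175

Answer: 20 40 60 81 101 121 141 159 167 175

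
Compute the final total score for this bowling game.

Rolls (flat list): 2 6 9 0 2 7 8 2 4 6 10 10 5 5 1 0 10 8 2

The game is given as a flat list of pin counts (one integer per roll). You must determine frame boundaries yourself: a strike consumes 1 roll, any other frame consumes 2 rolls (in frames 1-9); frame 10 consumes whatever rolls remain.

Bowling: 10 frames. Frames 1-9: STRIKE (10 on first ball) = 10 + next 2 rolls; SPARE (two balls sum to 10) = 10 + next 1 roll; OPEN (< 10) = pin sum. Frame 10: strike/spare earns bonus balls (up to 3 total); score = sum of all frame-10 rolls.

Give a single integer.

Frame 1: OPEN (2+6=8). Cumulative: 8
Frame 2: OPEN (9+0=9). Cumulative: 17
Frame 3: OPEN (2+7=9). Cumulative: 26
Frame 4: SPARE (8+2=10). 10 + next roll (4) = 14. Cumulative: 40
Frame 5: SPARE (4+6=10). 10 + next roll (10) = 20. Cumulative: 60
Frame 6: STRIKE. 10 + next two rolls (10+5) = 25. Cumulative: 85
Frame 7: STRIKE. 10 + next two rolls (5+5) = 20. Cumulative: 105
Frame 8: SPARE (5+5=10). 10 + next roll (1) = 11. Cumulative: 116
Frame 9: OPEN (1+0=1). Cumulative: 117
Frame 10: STRIKE. Sum of all frame-10 rolls (10+8+2) = 20. Cumulative: 137

Answer: 137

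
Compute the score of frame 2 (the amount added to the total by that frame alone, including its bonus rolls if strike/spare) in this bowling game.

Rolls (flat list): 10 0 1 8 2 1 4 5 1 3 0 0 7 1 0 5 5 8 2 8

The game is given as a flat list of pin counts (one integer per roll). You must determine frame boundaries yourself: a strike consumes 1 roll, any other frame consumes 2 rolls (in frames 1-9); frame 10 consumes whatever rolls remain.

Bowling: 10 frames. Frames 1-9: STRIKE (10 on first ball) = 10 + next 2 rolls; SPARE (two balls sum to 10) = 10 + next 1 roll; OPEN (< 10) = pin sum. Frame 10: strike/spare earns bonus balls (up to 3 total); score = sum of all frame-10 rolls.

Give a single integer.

Answer: 1

Derivation:
Frame 1: STRIKE. 10 + next two rolls (0+1) = 11. Cumulative: 11
Frame 2: OPEN (0+1=1). Cumulative: 12
Frame 3: SPARE (8+2=10). 10 + next roll (1) = 11. Cumulative: 23
Frame 4: OPEN (1+4=5). Cumulative: 28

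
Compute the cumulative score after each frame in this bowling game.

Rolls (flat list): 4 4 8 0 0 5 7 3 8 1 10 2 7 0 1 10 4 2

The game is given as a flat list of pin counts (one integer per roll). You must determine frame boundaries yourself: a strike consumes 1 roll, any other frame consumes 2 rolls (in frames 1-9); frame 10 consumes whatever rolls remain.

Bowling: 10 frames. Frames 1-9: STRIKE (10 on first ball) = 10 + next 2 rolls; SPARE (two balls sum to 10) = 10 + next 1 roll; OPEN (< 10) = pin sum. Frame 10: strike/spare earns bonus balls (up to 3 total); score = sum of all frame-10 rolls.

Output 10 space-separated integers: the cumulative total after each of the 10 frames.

Frame 1: OPEN (4+4=8). Cumulative: 8
Frame 2: OPEN (8+0=8). Cumulative: 16
Frame 3: OPEN (0+5=5). Cumulative: 21
Frame 4: SPARE (7+3=10). 10 + next roll (8) = 18. Cumulative: 39
Frame 5: OPEN (8+1=9). Cumulative: 48
Frame 6: STRIKE. 10 + next two rolls (2+7) = 19. Cumulative: 67
Frame 7: OPEN (2+7=9). Cumulative: 76
Frame 8: OPEN (0+1=1). Cumulative: 77
Frame 9: STRIKE. 10 + next two rolls (4+2) = 16. Cumulative: 93
Frame 10: OPEN. Sum of all frame-10 rolls (4+2) = 6. Cumulative: 99

Answer: 8 16 21 39 48 67 76 77 93 99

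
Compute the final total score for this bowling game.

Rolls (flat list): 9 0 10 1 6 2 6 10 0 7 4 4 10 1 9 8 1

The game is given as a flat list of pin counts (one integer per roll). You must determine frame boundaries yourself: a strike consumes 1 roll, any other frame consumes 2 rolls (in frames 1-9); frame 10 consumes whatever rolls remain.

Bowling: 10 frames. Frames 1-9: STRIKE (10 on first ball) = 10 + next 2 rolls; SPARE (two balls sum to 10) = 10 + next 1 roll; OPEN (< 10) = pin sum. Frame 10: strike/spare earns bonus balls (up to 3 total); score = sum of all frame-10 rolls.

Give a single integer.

Frame 1: OPEN (9+0=9). Cumulative: 9
Frame 2: STRIKE. 10 + next two rolls (1+6) = 17. Cumulative: 26
Frame 3: OPEN (1+6=7). Cumulative: 33
Frame 4: OPEN (2+6=8). Cumulative: 41
Frame 5: STRIKE. 10 + next two rolls (0+7) = 17. Cumulative: 58
Frame 6: OPEN (0+7=7). Cumulative: 65
Frame 7: OPEN (4+4=8). Cumulative: 73
Frame 8: STRIKE. 10 + next two rolls (1+9) = 20. Cumulative: 93
Frame 9: SPARE (1+9=10). 10 + next roll (8) = 18. Cumulative: 111
Frame 10: OPEN. Sum of all frame-10 rolls (8+1) = 9. Cumulative: 120

Answer: 120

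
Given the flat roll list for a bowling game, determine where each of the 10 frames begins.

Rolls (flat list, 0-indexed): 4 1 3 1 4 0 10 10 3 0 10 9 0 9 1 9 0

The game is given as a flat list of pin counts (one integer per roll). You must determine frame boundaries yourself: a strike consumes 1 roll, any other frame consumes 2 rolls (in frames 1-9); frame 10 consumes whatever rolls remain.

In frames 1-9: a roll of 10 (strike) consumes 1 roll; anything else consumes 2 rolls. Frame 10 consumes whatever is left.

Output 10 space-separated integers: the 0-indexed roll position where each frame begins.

Frame 1 starts at roll index 0: rolls=4,1 (sum=5), consumes 2 rolls
Frame 2 starts at roll index 2: rolls=3,1 (sum=4), consumes 2 rolls
Frame 3 starts at roll index 4: rolls=4,0 (sum=4), consumes 2 rolls
Frame 4 starts at roll index 6: roll=10 (strike), consumes 1 roll
Frame 5 starts at roll index 7: roll=10 (strike), consumes 1 roll
Frame 6 starts at roll index 8: rolls=3,0 (sum=3), consumes 2 rolls
Frame 7 starts at roll index 10: roll=10 (strike), consumes 1 roll
Frame 8 starts at roll index 11: rolls=9,0 (sum=9), consumes 2 rolls
Frame 9 starts at roll index 13: rolls=9,1 (sum=10), consumes 2 rolls
Frame 10 starts at roll index 15: 2 remaining rolls

Answer: 0 2 4 6 7 8 10 11 13 15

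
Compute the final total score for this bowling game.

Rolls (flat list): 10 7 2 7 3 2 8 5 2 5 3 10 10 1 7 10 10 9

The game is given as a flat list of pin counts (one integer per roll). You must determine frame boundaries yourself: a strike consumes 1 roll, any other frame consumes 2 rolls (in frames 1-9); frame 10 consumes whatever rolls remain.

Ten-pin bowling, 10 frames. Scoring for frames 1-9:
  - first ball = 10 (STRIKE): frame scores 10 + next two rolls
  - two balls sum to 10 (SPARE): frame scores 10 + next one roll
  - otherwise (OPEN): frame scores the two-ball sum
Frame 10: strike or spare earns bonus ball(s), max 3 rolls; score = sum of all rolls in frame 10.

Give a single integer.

Frame 1: STRIKE. 10 + next two rolls (7+2) = 19. Cumulative: 19
Frame 2: OPEN (7+2=9). Cumulative: 28
Frame 3: SPARE (7+3=10). 10 + next roll (2) = 12. Cumulative: 40
Frame 4: SPARE (2+8=10). 10 + next roll (5) = 15. Cumulative: 55
Frame 5: OPEN (5+2=7). Cumulative: 62
Frame 6: OPEN (5+3=8). Cumulative: 70
Frame 7: STRIKE. 10 + next two rolls (10+1) = 21. Cumulative: 91
Frame 8: STRIKE. 10 + next two rolls (1+7) = 18. Cumulative: 109
Frame 9: OPEN (1+7=8). Cumulative: 117
Frame 10: STRIKE. Sum of all frame-10 rolls (10+10+9) = 29. Cumulative: 146

Answer: 146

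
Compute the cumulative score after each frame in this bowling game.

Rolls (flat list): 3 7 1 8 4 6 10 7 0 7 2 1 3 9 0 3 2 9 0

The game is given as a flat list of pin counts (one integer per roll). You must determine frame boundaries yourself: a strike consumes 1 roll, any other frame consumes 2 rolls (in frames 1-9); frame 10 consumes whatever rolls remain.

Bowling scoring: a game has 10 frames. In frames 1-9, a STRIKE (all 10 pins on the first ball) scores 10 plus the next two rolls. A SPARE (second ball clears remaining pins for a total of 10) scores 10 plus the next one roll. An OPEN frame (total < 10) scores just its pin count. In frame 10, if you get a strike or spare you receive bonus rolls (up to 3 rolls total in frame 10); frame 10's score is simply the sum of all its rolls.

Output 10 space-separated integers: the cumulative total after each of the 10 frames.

Frame 1: SPARE (3+7=10). 10 + next roll (1) = 11. Cumulative: 11
Frame 2: OPEN (1+8=9). Cumulative: 20
Frame 3: SPARE (4+6=10). 10 + next roll (10) = 20. Cumulative: 40
Frame 4: STRIKE. 10 + next two rolls (7+0) = 17. Cumulative: 57
Frame 5: OPEN (7+0=7). Cumulative: 64
Frame 6: OPEN (7+2=9). Cumulative: 73
Frame 7: OPEN (1+3=4). Cumulative: 77
Frame 8: OPEN (9+0=9). Cumulative: 86
Frame 9: OPEN (3+2=5). Cumulative: 91
Frame 10: OPEN. Sum of all frame-10 rolls (9+0) = 9. Cumulative: 100

Answer: 11 20 40 57 64 73 77 86 91 100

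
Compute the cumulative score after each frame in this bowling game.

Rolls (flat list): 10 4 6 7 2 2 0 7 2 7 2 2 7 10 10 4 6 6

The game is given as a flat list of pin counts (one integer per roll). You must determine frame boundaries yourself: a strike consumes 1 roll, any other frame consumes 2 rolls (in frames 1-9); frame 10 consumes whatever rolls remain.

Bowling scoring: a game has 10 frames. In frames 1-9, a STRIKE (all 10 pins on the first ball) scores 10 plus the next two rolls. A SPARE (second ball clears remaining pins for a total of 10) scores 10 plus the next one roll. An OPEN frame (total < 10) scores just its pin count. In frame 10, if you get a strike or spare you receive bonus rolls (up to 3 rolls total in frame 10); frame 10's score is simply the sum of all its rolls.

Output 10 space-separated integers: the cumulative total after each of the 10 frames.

Answer: 20 37 46 48 57 66 75 99 119 135

Derivation:
Frame 1: STRIKE. 10 + next two rolls (4+6) = 20. Cumulative: 20
Frame 2: SPARE (4+6=10). 10 + next roll (7) = 17. Cumulative: 37
Frame 3: OPEN (7+2=9). Cumulative: 46
Frame 4: OPEN (2+0=2). Cumulative: 48
Frame 5: OPEN (7+2=9). Cumulative: 57
Frame 6: OPEN (7+2=9). Cumulative: 66
Frame 7: OPEN (2+7=9). Cumulative: 75
Frame 8: STRIKE. 10 + next two rolls (10+4) = 24. Cumulative: 99
Frame 9: STRIKE. 10 + next two rolls (4+6) = 20. Cumulative: 119
Frame 10: SPARE. Sum of all frame-10 rolls (4+6+6) = 16. Cumulative: 135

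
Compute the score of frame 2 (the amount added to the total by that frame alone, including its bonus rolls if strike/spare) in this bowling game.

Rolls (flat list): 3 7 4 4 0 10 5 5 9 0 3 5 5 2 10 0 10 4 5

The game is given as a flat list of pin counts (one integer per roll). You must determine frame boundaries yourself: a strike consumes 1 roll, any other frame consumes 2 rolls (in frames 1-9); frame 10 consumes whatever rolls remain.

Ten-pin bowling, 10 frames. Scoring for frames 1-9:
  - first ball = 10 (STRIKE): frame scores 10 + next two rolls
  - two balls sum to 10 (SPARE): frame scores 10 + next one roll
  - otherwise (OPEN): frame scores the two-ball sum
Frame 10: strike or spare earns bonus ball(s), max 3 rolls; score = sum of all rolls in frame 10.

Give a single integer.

Answer: 8

Derivation:
Frame 1: SPARE (3+7=10). 10 + next roll (4) = 14. Cumulative: 14
Frame 2: OPEN (4+4=8). Cumulative: 22
Frame 3: SPARE (0+10=10). 10 + next roll (5) = 15. Cumulative: 37
Frame 4: SPARE (5+5=10). 10 + next roll (9) = 19. Cumulative: 56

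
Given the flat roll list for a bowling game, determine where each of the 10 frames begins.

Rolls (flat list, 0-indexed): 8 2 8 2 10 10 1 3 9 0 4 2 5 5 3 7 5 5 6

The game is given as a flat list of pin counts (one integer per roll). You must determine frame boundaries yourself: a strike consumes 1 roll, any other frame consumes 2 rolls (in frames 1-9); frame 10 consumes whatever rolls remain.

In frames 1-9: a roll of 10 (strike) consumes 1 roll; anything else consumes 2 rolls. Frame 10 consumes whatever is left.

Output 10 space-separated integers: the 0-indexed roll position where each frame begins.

Answer: 0 2 4 5 6 8 10 12 14 16

Derivation:
Frame 1 starts at roll index 0: rolls=8,2 (sum=10), consumes 2 rolls
Frame 2 starts at roll index 2: rolls=8,2 (sum=10), consumes 2 rolls
Frame 3 starts at roll index 4: roll=10 (strike), consumes 1 roll
Frame 4 starts at roll index 5: roll=10 (strike), consumes 1 roll
Frame 5 starts at roll index 6: rolls=1,3 (sum=4), consumes 2 rolls
Frame 6 starts at roll index 8: rolls=9,0 (sum=9), consumes 2 rolls
Frame 7 starts at roll index 10: rolls=4,2 (sum=6), consumes 2 rolls
Frame 8 starts at roll index 12: rolls=5,5 (sum=10), consumes 2 rolls
Frame 9 starts at roll index 14: rolls=3,7 (sum=10), consumes 2 rolls
Frame 10 starts at roll index 16: 3 remaining rolls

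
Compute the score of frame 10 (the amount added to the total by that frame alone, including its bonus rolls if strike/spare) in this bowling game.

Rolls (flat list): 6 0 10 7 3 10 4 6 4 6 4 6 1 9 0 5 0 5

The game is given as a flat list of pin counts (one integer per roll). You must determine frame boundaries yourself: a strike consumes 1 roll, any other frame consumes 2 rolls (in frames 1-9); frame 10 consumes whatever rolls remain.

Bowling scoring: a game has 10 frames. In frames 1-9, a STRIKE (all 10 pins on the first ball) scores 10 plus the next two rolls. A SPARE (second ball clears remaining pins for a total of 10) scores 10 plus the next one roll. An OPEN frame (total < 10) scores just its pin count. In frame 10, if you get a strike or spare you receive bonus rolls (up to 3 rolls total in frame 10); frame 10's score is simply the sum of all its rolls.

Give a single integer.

Frame 1: OPEN (6+0=6). Cumulative: 6
Frame 2: STRIKE. 10 + next two rolls (7+3) = 20. Cumulative: 26
Frame 3: SPARE (7+3=10). 10 + next roll (10) = 20. Cumulative: 46
Frame 4: STRIKE. 10 + next two rolls (4+6) = 20. Cumulative: 66
Frame 5: SPARE (4+6=10). 10 + next roll (4) = 14. Cumulative: 80
Frame 6: SPARE (4+6=10). 10 + next roll (4) = 14. Cumulative: 94
Frame 7: SPARE (4+6=10). 10 + next roll (1) = 11. Cumulative: 105
Frame 8: SPARE (1+9=10). 10 + next roll (0) = 10. Cumulative: 115
Frame 9: OPEN (0+5=5). Cumulative: 120
Frame 10: OPEN. Sum of all frame-10 rolls (0+5) = 5. Cumulative: 125

Answer: 5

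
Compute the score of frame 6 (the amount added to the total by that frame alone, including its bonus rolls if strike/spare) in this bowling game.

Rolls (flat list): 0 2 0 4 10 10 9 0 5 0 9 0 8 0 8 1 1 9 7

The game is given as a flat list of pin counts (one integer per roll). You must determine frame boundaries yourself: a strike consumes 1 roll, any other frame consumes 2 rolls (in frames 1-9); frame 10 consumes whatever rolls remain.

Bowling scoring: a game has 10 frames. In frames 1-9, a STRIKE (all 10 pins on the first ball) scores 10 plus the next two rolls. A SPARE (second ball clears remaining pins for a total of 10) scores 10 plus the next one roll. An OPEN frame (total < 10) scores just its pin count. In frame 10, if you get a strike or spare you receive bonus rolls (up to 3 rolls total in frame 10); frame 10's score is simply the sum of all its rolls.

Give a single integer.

Answer: 5

Derivation:
Frame 1: OPEN (0+2=2). Cumulative: 2
Frame 2: OPEN (0+4=4). Cumulative: 6
Frame 3: STRIKE. 10 + next two rolls (10+9) = 29. Cumulative: 35
Frame 4: STRIKE. 10 + next two rolls (9+0) = 19. Cumulative: 54
Frame 5: OPEN (9+0=9). Cumulative: 63
Frame 6: OPEN (5+0=5). Cumulative: 68
Frame 7: OPEN (9+0=9). Cumulative: 77
Frame 8: OPEN (8+0=8). Cumulative: 85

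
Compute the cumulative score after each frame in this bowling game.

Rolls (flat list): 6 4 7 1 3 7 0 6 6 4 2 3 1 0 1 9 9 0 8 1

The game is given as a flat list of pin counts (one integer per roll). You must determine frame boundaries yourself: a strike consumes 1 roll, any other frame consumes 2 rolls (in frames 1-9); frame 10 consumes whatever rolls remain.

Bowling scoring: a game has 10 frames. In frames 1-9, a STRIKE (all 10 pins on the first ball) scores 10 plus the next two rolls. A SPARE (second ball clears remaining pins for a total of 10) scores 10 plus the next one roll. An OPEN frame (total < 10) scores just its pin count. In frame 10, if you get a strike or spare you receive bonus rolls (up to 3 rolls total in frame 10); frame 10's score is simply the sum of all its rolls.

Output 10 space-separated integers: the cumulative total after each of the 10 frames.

Frame 1: SPARE (6+4=10). 10 + next roll (7) = 17. Cumulative: 17
Frame 2: OPEN (7+1=8). Cumulative: 25
Frame 3: SPARE (3+7=10). 10 + next roll (0) = 10. Cumulative: 35
Frame 4: OPEN (0+6=6). Cumulative: 41
Frame 5: SPARE (6+4=10). 10 + next roll (2) = 12. Cumulative: 53
Frame 6: OPEN (2+3=5). Cumulative: 58
Frame 7: OPEN (1+0=1). Cumulative: 59
Frame 8: SPARE (1+9=10). 10 + next roll (9) = 19. Cumulative: 78
Frame 9: OPEN (9+0=9). Cumulative: 87
Frame 10: OPEN. Sum of all frame-10 rolls (8+1) = 9. Cumulative: 96

Answer: 17 25 35 41 53 58 59 78 87 96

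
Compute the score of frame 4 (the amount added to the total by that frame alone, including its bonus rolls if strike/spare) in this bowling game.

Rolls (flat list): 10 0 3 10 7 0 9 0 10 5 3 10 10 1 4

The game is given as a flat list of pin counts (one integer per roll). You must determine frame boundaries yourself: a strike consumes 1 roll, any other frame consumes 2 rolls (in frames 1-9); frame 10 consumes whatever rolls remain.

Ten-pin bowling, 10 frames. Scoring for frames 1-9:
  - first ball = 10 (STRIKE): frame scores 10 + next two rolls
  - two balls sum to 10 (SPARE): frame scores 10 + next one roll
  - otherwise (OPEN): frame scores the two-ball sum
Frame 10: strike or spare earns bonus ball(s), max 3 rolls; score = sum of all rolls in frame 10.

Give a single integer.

Answer: 7

Derivation:
Frame 1: STRIKE. 10 + next two rolls (0+3) = 13. Cumulative: 13
Frame 2: OPEN (0+3=3). Cumulative: 16
Frame 3: STRIKE. 10 + next two rolls (7+0) = 17. Cumulative: 33
Frame 4: OPEN (7+0=7). Cumulative: 40
Frame 5: OPEN (9+0=9). Cumulative: 49
Frame 6: STRIKE. 10 + next two rolls (5+3) = 18. Cumulative: 67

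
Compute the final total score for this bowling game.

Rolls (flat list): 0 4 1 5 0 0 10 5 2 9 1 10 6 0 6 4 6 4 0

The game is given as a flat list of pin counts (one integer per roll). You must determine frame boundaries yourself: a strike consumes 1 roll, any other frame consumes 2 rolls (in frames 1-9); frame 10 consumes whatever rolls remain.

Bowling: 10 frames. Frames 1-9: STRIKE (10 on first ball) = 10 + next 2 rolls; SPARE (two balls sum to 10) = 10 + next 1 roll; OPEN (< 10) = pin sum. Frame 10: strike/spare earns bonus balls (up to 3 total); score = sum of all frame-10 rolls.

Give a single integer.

Answer: 102

Derivation:
Frame 1: OPEN (0+4=4). Cumulative: 4
Frame 2: OPEN (1+5=6). Cumulative: 10
Frame 3: OPEN (0+0=0). Cumulative: 10
Frame 4: STRIKE. 10 + next two rolls (5+2) = 17. Cumulative: 27
Frame 5: OPEN (5+2=7). Cumulative: 34
Frame 6: SPARE (9+1=10). 10 + next roll (10) = 20. Cumulative: 54
Frame 7: STRIKE. 10 + next two rolls (6+0) = 16. Cumulative: 70
Frame 8: OPEN (6+0=6). Cumulative: 76
Frame 9: SPARE (6+4=10). 10 + next roll (6) = 16. Cumulative: 92
Frame 10: SPARE. Sum of all frame-10 rolls (6+4+0) = 10. Cumulative: 102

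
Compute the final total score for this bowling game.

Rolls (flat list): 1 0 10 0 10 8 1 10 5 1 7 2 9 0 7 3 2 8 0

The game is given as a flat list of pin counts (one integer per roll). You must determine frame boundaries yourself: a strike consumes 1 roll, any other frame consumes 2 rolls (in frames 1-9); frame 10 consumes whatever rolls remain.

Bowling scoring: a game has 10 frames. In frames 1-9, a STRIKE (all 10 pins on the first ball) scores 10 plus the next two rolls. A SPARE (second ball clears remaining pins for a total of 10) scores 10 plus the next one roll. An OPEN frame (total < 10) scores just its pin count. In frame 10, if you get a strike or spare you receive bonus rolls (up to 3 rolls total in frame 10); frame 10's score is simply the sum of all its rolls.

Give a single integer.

Frame 1: OPEN (1+0=1). Cumulative: 1
Frame 2: STRIKE. 10 + next two rolls (0+10) = 20. Cumulative: 21
Frame 3: SPARE (0+10=10). 10 + next roll (8) = 18. Cumulative: 39
Frame 4: OPEN (8+1=9). Cumulative: 48
Frame 5: STRIKE. 10 + next two rolls (5+1) = 16. Cumulative: 64
Frame 6: OPEN (5+1=6). Cumulative: 70
Frame 7: OPEN (7+2=9). Cumulative: 79
Frame 8: OPEN (9+0=9). Cumulative: 88
Frame 9: SPARE (7+3=10). 10 + next roll (2) = 12. Cumulative: 100
Frame 10: SPARE. Sum of all frame-10 rolls (2+8+0) = 10. Cumulative: 110

Answer: 110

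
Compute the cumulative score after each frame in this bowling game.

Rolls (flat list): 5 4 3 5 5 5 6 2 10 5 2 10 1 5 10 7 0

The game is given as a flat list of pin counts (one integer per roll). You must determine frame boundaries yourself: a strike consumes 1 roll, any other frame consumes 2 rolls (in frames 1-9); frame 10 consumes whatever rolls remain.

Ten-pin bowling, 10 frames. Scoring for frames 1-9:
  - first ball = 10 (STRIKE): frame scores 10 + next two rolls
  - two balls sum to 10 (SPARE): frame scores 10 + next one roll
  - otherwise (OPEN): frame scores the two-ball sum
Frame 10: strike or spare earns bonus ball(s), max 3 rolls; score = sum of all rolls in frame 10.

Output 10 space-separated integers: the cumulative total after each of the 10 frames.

Answer: 9 17 33 41 58 65 81 87 104 111

Derivation:
Frame 1: OPEN (5+4=9). Cumulative: 9
Frame 2: OPEN (3+5=8). Cumulative: 17
Frame 3: SPARE (5+5=10). 10 + next roll (6) = 16. Cumulative: 33
Frame 4: OPEN (6+2=8). Cumulative: 41
Frame 5: STRIKE. 10 + next two rolls (5+2) = 17. Cumulative: 58
Frame 6: OPEN (5+2=7). Cumulative: 65
Frame 7: STRIKE. 10 + next two rolls (1+5) = 16. Cumulative: 81
Frame 8: OPEN (1+5=6). Cumulative: 87
Frame 9: STRIKE. 10 + next two rolls (7+0) = 17. Cumulative: 104
Frame 10: OPEN. Sum of all frame-10 rolls (7+0) = 7. Cumulative: 111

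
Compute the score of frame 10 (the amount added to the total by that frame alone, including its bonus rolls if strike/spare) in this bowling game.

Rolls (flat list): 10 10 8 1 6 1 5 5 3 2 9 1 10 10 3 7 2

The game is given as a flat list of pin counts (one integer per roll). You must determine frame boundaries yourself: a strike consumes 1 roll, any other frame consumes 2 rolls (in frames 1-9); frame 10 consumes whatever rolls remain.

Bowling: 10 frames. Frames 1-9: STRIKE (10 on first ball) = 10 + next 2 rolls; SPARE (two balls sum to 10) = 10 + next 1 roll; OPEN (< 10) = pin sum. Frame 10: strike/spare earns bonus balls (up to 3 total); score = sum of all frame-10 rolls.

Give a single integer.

Answer: 12

Derivation:
Frame 1: STRIKE. 10 + next two rolls (10+8) = 28. Cumulative: 28
Frame 2: STRIKE. 10 + next two rolls (8+1) = 19. Cumulative: 47
Frame 3: OPEN (8+1=9). Cumulative: 56
Frame 4: OPEN (6+1=7). Cumulative: 63
Frame 5: SPARE (5+5=10). 10 + next roll (3) = 13. Cumulative: 76
Frame 6: OPEN (3+2=5). Cumulative: 81
Frame 7: SPARE (9+1=10). 10 + next roll (10) = 20. Cumulative: 101
Frame 8: STRIKE. 10 + next two rolls (10+3) = 23. Cumulative: 124
Frame 9: STRIKE. 10 + next two rolls (3+7) = 20. Cumulative: 144
Frame 10: SPARE. Sum of all frame-10 rolls (3+7+2) = 12. Cumulative: 156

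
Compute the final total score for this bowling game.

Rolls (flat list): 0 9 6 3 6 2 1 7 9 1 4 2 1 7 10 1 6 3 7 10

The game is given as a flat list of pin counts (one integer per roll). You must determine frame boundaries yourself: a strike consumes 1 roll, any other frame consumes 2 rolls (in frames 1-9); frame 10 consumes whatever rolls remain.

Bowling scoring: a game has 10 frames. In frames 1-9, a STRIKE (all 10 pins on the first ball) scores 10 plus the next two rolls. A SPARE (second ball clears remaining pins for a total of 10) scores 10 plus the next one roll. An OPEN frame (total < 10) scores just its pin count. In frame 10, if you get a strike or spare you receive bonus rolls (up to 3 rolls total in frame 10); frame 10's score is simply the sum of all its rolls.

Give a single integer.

Answer: 106

Derivation:
Frame 1: OPEN (0+9=9). Cumulative: 9
Frame 2: OPEN (6+3=9). Cumulative: 18
Frame 3: OPEN (6+2=8). Cumulative: 26
Frame 4: OPEN (1+7=8). Cumulative: 34
Frame 5: SPARE (9+1=10). 10 + next roll (4) = 14. Cumulative: 48
Frame 6: OPEN (4+2=6). Cumulative: 54
Frame 7: OPEN (1+7=8). Cumulative: 62
Frame 8: STRIKE. 10 + next two rolls (1+6) = 17. Cumulative: 79
Frame 9: OPEN (1+6=7). Cumulative: 86
Frame 10: SPARE. Sum of all frame-10 rolls (3+7+10) = 20. Cumulative: 106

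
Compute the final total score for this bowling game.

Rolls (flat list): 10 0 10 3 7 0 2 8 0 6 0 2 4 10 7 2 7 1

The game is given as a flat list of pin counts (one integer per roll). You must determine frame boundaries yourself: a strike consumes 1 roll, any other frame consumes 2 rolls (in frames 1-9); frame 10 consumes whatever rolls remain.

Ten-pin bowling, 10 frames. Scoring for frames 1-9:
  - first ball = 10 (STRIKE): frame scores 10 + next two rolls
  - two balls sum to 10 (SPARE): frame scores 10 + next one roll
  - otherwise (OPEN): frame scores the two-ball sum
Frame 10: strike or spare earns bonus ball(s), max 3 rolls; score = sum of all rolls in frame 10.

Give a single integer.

Answer: 101

Derivation:
Frame 1: STRIKE. 10 + next two rolls (0+10) = 20. Cumulative: 20
Frame 2: SPARE (0+10=10). 10 + next roll (3) = 13. Cumulative: 33
Frame 3: SPARE (3+7=10). 10 + next roll (0) = 10. Cumulative: 43
Frame 4: OPEN (0+2=2). Cumulative: 45
Frame 5: OPEN (8+0=8). Cumulative: 53
Frame 6: OPEN (6+0=6). Cumulative: 59
Frame 7: OPEN (2+4=6). Cumulative: 65
Frame 8: STRIKE. 10 + next two rolls (7+2) = 19. Cumulative: 84
Frame 9: OPEN (7+2=9). Cumulative: 93
Frame 10: OPEN. Sum of all frame-10 rolls (7+1) = 8. Cumulative: 101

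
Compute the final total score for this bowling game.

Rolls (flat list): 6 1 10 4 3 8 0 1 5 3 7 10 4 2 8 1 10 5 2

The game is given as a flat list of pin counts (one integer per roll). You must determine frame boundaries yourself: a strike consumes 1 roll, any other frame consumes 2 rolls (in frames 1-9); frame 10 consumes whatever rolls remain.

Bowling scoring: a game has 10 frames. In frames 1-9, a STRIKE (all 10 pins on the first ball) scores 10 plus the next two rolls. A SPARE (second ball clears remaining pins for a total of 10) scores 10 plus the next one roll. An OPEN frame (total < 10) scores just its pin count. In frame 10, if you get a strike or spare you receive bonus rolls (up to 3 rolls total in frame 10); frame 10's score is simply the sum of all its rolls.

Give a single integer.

Answer: 113

Derivation:
Frame 1: OPEN (6+1=7). Cumulative: 7
Frame 2: STRIKE. 10 + next two rolls (4+3) = 17. Cumulative: 24
Frame 3: OPEN (4+3=7). Cumulative: 31
Frame 4: OPEN (8+0=8). Cumulative: 39
Frame 5: OPEN (1+5=6). Cumulative: 45
Frame 6: SPARE (3+7=10). 10 + next roll (10) = 20. Cumulative: 65
Frame 7: STRIKE. 10 + next two rolls (4+2) = 16. Cumulative: 81
Frame 8: OPEN (4+2=6). Cumulative: 87
Frame 9: OPEN (8+1=9). Cumulative: 96
Frame 10: STRIKE. Sum of all frame-10 rolls (10+5+2) = 17. Cumulative: 113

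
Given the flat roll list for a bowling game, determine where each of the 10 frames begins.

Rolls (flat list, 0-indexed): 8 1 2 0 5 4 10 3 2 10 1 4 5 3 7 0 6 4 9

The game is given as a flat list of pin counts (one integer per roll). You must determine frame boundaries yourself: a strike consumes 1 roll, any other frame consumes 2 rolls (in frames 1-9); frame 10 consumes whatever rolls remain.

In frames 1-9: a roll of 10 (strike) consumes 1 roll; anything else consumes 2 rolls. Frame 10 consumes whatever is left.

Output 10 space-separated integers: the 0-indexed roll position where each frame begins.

Frame 1 starts at roll index 0: rolls=8,1 (sum=9), consumes 2 rolls
Frame 2 starts at roll index 2: rolls=2,0 (sum=2), consumes 2 rolls
Frame 3 starts at roll index 4: rolls=5,4 (sum=9), consumes 2 rolls
Frame 4 starts at roll index 6: roll=10 (strike), consumes 1 roll
Frame 5 starts at roll index 7: rolls=3,2 (sum=5), consumes 2 rolls
Frame 6 starts at roll index 9: roll=10 (strike), consumes 1 roll
Frame 7 starts at roll index 10: rolls=1,4 (sum=5), consumes 2 rolls
Frame 8 starts at roll index 12: rolls=5,3 (sum=8), consumes 2 rolls
Frame 9 starts at roll index 14: rolls=7,0 (sum=7), consumes 2 rolls
Frame 10 starts at roll index 16: 3 remaining rolls

Answer: 0 2 4 6 7 9 10 12 14 16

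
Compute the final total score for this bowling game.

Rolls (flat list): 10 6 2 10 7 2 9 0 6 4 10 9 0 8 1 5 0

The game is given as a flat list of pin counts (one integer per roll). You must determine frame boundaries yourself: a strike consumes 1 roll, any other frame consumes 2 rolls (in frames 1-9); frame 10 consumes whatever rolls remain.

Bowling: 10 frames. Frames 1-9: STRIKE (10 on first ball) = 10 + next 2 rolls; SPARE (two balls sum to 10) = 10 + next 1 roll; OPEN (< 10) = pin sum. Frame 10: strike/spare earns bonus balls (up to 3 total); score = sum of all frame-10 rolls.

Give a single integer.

Answer: 125

Derivation:
Frame 1: STRIKE. 10 + next two rolls (6+2) = 18. Cumulative: 18
Frame 2: OPEN (6+2=8). Cumulative: 26
Frame 3: STRIKE. 10 + next two rolls (7+2) = 19. Cumulative: 45
Frame 4: OPEN (7+2=9). Cumulative: 54
Frame 5: OPEN (9+0=9). Cumulative: 63
Frame 6: SPARE (6+4=10). 10 + next roll (10) = 20. Cumulative: 83
Frame 7: STRIKE. 10 + next two rolls (9+0) = 19. Cumulative: 102
Frame 8: OPEN (9+0=9). Cumulative: 111
Frame 9: OPEN (8+1=9). Cumulative: 120
Frame 10: OPEN. Sum of all frame-10 rolls (5+0) = 5. Cumulative: 125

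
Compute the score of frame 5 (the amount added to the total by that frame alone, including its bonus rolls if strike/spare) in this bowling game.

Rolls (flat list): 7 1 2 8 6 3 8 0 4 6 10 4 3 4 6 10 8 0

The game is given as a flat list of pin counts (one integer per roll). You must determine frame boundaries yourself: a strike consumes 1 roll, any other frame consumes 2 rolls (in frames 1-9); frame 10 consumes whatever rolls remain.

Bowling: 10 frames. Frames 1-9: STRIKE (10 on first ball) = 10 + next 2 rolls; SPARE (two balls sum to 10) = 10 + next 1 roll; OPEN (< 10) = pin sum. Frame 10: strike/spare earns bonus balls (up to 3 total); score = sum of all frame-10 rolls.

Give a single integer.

Frame 1: OPEN (7+1=8). Cumulative: 8
Frame 2: SPARE (2+8=10). 10 + next roll (6) = 16. Cumulative: 24
Frame 3: OPEN (6+3=9). Cumulative: 33
Frame 4: OPEN (8+0=8). Cumulative: 41
Frame 5: SPARE (4+6=10). 10 + next roll (10) = 20. Cumulative: 61
Frame 6: STRIKE. 10 + next two rolls (4+3) = 17. Cumulative: 78
Frame 7: OPEN (4+3=7). Cumulative: 85

Answer: 20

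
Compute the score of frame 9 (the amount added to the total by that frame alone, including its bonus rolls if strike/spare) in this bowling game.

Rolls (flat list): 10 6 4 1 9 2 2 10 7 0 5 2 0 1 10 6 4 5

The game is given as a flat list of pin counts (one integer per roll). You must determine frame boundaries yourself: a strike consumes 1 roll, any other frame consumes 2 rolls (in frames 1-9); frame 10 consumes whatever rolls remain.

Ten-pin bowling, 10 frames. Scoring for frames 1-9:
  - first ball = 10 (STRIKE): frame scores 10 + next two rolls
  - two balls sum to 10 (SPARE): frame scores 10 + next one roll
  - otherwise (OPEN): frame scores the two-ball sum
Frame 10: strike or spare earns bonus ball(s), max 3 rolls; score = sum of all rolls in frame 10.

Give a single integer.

Frame 1: STRIKE. 10 + next two rolls (6+4) = 20. Cumulative: 20
Frame 2: SPARE (6+4=10). 10 + next roll (1) = 11. Cumulative: 31
Frame 3: SPARE (1+9=10). 10 + next roll (2) = 12. Cumulative: 43
Frame 4: OPEN (2+2=4). Cumulative: 47
Frame 5: STRIKE. 10 + next two rolls (7+0) = 17. Cumulative: 64
Frame 6: OPEN (7+0=7). Cumulative: 71
Frame 7: OPEN (5+2=7). Cumulative: 78
Frame 8: OPEN (0+1=1). Cumulative: 79
Frame 9: STRIKE. 10 + next two rolls (6+4) = 20. Cumulative: 99
Frame 10: SPARE. Sum of all frame-10 rolls (6+4+5) = 15. Cumulative: 114

Answer: 20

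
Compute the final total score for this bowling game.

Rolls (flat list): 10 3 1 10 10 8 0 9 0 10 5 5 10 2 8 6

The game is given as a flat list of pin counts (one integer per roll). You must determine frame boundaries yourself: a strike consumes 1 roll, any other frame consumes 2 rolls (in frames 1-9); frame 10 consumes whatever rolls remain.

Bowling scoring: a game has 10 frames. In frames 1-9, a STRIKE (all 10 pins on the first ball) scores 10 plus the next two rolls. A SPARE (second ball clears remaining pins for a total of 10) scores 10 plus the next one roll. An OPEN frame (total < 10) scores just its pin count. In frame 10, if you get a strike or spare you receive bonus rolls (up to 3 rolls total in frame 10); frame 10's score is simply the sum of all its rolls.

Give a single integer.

Frame 1: STRIKE. 10 + next two rolls (3+1) = 14. Cumulative: 14
Frame 2: OPEN (3+1=4). Cumulative: 18
Frame 3: STRIKE. 10 + next two rolls (10+8) = 28. Cumulative: 46
Frame 4: STRIKE. 10 + next two rolls (8+0) = 18. Cumulative: 64
Frame 5: OPEN (8+0=8). Cumulative: 72
Frame 6: OPEN (9+0=9). Cumulative: 81
Frame 7: STRIKE. 10 + next two rolls (5+5) = 20. Cumulative: 101
Frame 8: SPARE (5+5=10). 10 + next roll (10) = 20. Cumulative: 121
Frame 9: STRIKE. 10 + next two rolls (2+8) = 20. Cumulative: 141
Frame 10: SPARE. Sum of all frame-10 rolls (2+8+6) = 16. Cumulative: 157

Answer: 157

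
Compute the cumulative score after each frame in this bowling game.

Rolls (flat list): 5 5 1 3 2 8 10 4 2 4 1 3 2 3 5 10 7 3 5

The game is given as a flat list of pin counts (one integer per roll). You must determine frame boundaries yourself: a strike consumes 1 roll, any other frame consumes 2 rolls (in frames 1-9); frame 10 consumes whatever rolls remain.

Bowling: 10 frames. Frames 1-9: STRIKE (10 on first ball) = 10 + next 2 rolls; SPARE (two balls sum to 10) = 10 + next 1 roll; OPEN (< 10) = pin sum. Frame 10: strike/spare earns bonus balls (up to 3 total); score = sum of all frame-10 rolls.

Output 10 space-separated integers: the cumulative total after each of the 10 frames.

Frame 1: SPARE (5+5=10). 10 + next roll (1) = 11. Cumulative: 11
Frame 2: OPEN (1+3=4). Cumulative: 15
Frame 3: SPARE (2+8=10). 10 + next roll (10) = 20. Cumulative: 35
Frame 4: STRIKE. 10 + next two rolls (4+2) = 16. Cumulative: 51
Frame 5: OPEN (4+2=6). Cumulative: 57
Frame 6: OPEN (4+1=5). Cumulative: 62
Frame 7: OPEN (3+2=5). Cumulative: 67
Frame 8: OPEN (3+5=8). Cumulative: 75
Frame 9: STRIKE. 10 + next two rolls (7+3) = 20. Cumulative: 95
Frame 10: SPARE. Sum of all frame-10 rolls (7+3+5) = 15. Cumulative: 110

Answer: 11 15 35 51 57 62 67 75 95 110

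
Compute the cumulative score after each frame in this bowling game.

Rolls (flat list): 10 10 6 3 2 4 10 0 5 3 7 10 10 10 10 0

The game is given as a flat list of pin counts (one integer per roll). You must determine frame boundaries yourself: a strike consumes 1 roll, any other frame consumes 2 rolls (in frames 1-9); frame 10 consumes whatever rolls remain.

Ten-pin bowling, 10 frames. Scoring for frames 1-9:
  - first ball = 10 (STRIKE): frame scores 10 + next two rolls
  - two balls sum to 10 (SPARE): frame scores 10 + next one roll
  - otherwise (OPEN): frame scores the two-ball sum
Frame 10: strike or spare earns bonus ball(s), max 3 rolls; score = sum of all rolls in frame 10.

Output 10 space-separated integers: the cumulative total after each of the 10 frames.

Frame 1: STRIKE. 10 + next two rolls (10+6) = 26. Cumulative: 26
Frame 2: STRIKE. 10 + next two rolls (6+3) = 19. Cumulative: 45
Frame 3: OPEN (6+3=9). Cumulative: 54
Frame 4: OPEN (2+4=6). Cumulative: 60
Frame 5: STRIKE. 10 + next two rolls (0+5) = 15. Cumulative: 75
Frame 6: OPEN (0+5=5). Cumulative: 80
Frame 7: SPARE (3+7=10). 10 + next roll (10) = 20. Cumulative: 100
Frame 8: STRIKE. 10 + next two rolls (10+10) = 30. Cumulative: 130
Frame 9: STRIKE. 10 + next two rolls (10+10) = 30. Cumulative: 160
Frame 10: STRIKE. Sum of all frame-10 rolls (10+10+0) = 20. Cumulative: 180

Answer: 26 45 54 60 75 80 100 130 160 180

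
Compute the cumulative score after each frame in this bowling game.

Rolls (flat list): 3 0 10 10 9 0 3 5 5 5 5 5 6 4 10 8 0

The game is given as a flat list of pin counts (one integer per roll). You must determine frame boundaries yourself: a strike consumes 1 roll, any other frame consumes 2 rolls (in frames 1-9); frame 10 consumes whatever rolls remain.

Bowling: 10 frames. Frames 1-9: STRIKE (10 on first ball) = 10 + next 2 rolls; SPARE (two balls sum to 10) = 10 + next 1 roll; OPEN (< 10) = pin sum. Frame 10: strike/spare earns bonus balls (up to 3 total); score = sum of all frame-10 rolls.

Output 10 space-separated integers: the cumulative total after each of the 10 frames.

Frame 1: OPEN (3+0=3). Cumulative: 3
Frame 2: STRIKE. 10 + next two rolls (10+9) = 29. Cumulative: 32
Frame 3: STRIKE. 10 + next two rolls (9+0) = 19. Cumulative: 51
Frame 4: OPEN (9+0=9). Cumulative: 60
Frame 5: OPEN (3+5=8). Cumulative: 68
Frame 6: SPARE (5+5=10). 10 + next roll (5) = 15. Cumulative: 83
Frame 7: SPARE (5+5=10). 10 + next roll (6) = 16. Cumulative: 99
Frame 8: SPARE (6+4=10). 10 + next roll (10) = 20. Cumulative: 119
Frame 9: STRIKE. 10 + next two rolls (8+0) = 18. Cumulative: 137
Frame 10: OPEN. Sum of all frame-10 rolls (8+0) = 8. Cumulative: 145

Answer: 3 32 51 60 68 83 99 119 137 145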